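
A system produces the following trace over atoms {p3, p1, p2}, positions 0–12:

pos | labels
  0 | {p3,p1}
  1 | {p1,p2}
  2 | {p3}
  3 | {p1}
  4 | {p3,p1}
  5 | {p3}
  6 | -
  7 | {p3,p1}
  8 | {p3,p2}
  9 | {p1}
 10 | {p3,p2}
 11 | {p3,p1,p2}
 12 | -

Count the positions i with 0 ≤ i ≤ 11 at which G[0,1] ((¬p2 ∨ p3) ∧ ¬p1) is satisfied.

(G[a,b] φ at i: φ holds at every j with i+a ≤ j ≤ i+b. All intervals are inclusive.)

1

Evaluate at each i in [0,11]:
  i=0: ✗ (fails at j=0)
  i=1: ✗ (fails at j=1)
  i=2: ✗ (fails at j=3)
  i=3: ✗ (fails at j=3)
  i=4: ✗ (fails at j=4)
  i=5: ✓ (all of [5,6])
  i=6: ✗ (fails at j=7)
  i=7: ✗ (fails at j=7)
  i=8: ✗ (fails at j=9)
  i=9: ✗ (fails at j=9)
  i=10: ✗ (fails at j=11)
  i=11: ✗ (fails at j=11)
Positions where it holds: {5} → 1.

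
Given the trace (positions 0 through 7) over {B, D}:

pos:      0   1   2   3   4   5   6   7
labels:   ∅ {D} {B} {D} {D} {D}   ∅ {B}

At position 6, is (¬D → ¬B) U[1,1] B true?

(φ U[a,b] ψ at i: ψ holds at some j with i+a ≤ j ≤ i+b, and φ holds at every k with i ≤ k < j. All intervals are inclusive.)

True

Need some j in [7,7] with B, and (¬D → ¬B) at every k in [6,j-1].
  j=7: B holds; (¬D → ¬B) holds at every k in [6,6] → satisfied.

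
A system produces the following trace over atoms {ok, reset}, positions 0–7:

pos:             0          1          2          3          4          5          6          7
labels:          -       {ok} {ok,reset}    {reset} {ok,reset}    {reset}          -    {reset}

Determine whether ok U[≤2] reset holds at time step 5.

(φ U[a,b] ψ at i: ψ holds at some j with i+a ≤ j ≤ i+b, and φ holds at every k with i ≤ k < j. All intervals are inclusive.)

Need some j in [5,7] with reset, and ok at every k in [5,j-1].
  j=5: reset holds; no prefix to check → satisfied.

True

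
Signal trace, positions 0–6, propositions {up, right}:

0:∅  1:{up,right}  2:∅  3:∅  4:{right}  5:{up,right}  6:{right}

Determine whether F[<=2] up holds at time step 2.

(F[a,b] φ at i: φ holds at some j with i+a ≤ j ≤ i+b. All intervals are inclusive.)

No

Check up at each j in [2,4]:
  j=2: false
  j=3: false
  j=4: false
No position in the window satisfies it → formula fails.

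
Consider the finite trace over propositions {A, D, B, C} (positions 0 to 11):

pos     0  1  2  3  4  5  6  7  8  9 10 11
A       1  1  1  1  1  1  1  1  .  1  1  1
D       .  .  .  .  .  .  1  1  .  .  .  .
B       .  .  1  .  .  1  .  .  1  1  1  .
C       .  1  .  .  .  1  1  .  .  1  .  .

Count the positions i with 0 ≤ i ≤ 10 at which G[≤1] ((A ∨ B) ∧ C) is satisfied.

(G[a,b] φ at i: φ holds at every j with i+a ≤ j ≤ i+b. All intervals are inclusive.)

Evaluate at each i in [0,10]:
  i=0: ✗ (fails at j=0)
  i=1: ✗ (fails at j=2)
  i=2: ✗ (fails at j=2)
  i=3: ✗ (fails at j=3)
  i=4: ✗ (fails at j=4)
  i=5: ✓ (all of [5,6])
  i=6: ✗ (fails at j=7)
  i=7: ✗ (fails at j=7)
  i=8: ✗ (fails at j=8)
  i=9: ✗ (fails at j=10)
  i=10: ✗ (fails at j=10)
Positions where it holds: {5} → 1.

1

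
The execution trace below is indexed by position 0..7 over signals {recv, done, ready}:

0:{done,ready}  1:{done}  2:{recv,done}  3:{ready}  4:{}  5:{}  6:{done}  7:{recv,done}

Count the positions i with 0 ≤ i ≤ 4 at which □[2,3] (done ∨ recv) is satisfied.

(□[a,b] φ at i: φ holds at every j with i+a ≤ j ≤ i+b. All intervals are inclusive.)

1

Evaluate at each i in [0,4]:
  i=0: ✗ (fails at j=3)
  i=1: ✗ (fails at j=3)
  i=2: ✗ (fails at j=4)
  i=3: ✗ (fails at j=5)
  i=4: ✓ (all of [6,7])
Positions where it holds: {4} → 1.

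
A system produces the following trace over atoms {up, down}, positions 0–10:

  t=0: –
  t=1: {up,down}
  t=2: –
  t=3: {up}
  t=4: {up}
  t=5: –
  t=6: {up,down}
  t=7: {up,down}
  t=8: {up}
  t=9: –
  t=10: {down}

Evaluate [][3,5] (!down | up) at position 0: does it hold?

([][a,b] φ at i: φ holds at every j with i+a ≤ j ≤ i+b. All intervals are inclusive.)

Check (!down | up) at every j in [3,5]:
  j=3: true
  j=4: true
  j=5: true
All positions satisfy it → formula holds.

True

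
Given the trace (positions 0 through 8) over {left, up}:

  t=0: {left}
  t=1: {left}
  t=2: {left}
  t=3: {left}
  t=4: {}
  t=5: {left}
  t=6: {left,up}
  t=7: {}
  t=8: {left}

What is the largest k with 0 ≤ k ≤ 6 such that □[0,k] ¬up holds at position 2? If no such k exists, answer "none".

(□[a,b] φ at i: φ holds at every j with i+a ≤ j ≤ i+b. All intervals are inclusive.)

3

¬up must hold from j=2 onward; find where it first fails.
  j=2: holds
  j=3: holds
  j=4: holds
  j=5: holds
  j=6: fails
Holds on [2,5], so largest k = 3.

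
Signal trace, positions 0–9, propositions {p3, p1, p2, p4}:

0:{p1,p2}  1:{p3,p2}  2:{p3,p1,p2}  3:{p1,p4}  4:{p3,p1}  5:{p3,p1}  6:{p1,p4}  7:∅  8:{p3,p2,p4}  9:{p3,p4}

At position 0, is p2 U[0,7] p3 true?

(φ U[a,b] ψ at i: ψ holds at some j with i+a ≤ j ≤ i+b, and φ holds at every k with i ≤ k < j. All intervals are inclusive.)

Need some j in [0,7] with p3, and p2 at every k in [0,j-1].
  j=0: p3 false.
  j=1: p3 holds; p2 holds at every k in [0,0] → satisfied.

Yes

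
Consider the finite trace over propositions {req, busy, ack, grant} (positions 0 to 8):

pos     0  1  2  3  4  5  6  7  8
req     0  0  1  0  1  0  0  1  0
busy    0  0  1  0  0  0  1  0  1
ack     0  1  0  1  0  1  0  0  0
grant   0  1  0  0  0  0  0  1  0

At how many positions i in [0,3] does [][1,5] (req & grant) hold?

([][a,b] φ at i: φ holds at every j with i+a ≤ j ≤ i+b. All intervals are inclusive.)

Evaluate at each i in [0,3]:
  i=0: ✗ (fails at j=1)
  i=1: ✗ (fails at j=2)
  i=2: ✗ (fails at j=3)
  i=3: ✗ (fails at j=4)
Positions where it holds: {} → 0.

0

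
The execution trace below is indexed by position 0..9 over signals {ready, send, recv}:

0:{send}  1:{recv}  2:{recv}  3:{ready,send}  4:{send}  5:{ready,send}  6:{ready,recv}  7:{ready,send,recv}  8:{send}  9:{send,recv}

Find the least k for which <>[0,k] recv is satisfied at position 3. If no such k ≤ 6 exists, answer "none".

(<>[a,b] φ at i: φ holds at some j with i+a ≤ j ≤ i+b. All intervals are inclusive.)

3

Scan j = 3,4,… for recv:
  j=3: fails
  j=4: fails
  j=5: fails
  j=6: holds
First hit at j=6, so smallest k = 6-3 = 3.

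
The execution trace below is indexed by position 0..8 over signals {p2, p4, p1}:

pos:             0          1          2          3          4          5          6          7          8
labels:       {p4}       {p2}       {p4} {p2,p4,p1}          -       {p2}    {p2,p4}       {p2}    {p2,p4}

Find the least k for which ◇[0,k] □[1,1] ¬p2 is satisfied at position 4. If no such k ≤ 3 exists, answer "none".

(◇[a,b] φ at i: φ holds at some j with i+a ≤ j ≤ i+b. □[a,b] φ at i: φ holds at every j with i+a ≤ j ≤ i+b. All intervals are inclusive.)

Scan j = 4,5,… for □[1,1] ¬p2:
  j=4: fails
  j=5: fails
  j=6: fails
  j=7: fails
No j in [4,7] satisfies it → none.

none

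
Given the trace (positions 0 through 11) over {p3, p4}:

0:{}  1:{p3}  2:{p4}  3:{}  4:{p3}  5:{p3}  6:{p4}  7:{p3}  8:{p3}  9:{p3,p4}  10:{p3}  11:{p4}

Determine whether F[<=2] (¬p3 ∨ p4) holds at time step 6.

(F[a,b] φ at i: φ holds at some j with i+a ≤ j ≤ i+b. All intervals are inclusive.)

Yes

Check (¬p3 ∨ p4) at each j in [6,8]:
  j=6: true
  j=7: false
  j=8: false
Found at j=6 → formula holds.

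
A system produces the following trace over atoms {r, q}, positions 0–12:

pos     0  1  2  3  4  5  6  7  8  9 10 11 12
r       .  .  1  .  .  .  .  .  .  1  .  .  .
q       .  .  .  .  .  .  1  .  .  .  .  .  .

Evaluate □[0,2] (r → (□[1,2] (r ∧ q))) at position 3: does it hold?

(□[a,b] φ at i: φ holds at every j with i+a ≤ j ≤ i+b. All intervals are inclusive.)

Check (r → (□[1,2] (r ∧ q))) at every j in [3,5]:
  j=3: antecedent false → ✓
  j=4: antecedent false → ✓
  j=5: antecedent false → ✓
All positions satisfy it → formula holds.

Yes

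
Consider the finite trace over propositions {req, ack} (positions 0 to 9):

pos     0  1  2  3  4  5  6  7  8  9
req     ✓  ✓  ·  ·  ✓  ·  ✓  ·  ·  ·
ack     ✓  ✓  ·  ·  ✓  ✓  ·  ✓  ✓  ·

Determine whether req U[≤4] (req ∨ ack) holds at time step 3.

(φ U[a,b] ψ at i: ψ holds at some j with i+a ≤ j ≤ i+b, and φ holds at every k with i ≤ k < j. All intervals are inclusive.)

No

Need some j in [3,7] with (req ∨ ack), and req at every k in [3,j-1].
  j=3: (req ∨ ack) false.
  j=4: (req ∨ ack) holds, but req fails at k=3 → not this j.
  j=5: (req ∨ ack) holds, but req fails at k=3 → not this j.
  j=6: (req ∨ ack) holds, but req fails at k=3 → not this j.
  j=7: (req ∨ ack) holds, but req fails at k=3 → not this j.
No j in the window works → until fails.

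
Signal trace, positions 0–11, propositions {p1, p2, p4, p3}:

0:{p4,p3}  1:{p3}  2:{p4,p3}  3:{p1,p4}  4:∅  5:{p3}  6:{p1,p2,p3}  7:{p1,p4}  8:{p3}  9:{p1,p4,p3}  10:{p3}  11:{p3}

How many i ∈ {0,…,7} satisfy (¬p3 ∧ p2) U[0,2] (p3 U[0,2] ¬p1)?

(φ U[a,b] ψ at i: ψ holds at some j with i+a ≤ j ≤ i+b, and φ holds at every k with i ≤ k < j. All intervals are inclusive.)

5

Evaluate at each i in [0,7]:
  i=0: ✓ (rhs at j=0)
  i=1: ✓ (rhs at j=1)
  i=2: ✓ (rhs at j=2)
  i=3: ✗ (lhs fails at k=3 before rhs at j=4)
  i=4: ✓ (rhs at j=4)
  i=5: ✓ (rhs at j=5)
  i=6: ✗ (lhs fails at k=6 before rhs at j=8)
  i=7: ✗ (lhs fails at k=7 before rhs at j=8)
Positions where it holds: {0, 1, 2, 4, 5} → 5.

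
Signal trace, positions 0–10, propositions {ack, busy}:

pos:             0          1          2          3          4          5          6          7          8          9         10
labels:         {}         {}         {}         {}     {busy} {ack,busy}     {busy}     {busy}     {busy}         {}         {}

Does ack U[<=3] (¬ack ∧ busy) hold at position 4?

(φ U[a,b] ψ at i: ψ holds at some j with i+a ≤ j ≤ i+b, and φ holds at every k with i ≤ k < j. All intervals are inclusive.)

Need some j in [4,7] with (¬ack ∧ busy), and ack at every k in [4,j-1].
  j=4: (¬ack ∧ busy) holds; no prefix to check → satisfied.

Yes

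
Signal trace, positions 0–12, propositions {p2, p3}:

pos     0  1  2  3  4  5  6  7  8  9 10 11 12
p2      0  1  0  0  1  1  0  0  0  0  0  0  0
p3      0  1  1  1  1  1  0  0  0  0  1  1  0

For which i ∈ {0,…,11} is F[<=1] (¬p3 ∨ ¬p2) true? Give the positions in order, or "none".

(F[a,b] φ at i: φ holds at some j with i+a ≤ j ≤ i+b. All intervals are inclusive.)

Evaluate at each i in [0,11]:
  i=0: ✓ (witness j=0)
  i=1: ✓ (witness j=2)
  i=2: ✓ (witness j=2)
  i=3: ✓ (witness j=3)
  i=4: ✗ (none in [4,5])
  i=5: ✓ (witness j=6)
  i=6: ✓ (witness j=6)
  i=7: ✓ (witness j=7)
  i=8: ✓ (witness j=8)
  i=9: ✓ (witness j=9)
  i=10: ✓ (witness j=10)
  i=11: ✓ (witness j=11)

0, 1, 2, 3, 5, 6, 7, 8, 9, 10, 11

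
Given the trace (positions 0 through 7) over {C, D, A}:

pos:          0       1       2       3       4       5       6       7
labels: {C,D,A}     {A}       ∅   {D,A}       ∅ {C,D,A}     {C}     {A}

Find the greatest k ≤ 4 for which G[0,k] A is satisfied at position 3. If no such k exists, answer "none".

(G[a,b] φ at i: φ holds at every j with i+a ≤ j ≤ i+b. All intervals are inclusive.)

0

A must hold from j=3 onward; find where it first fails.
  j=3: holds
  j=4: fails
Holds on [3,3], so largest k = 0.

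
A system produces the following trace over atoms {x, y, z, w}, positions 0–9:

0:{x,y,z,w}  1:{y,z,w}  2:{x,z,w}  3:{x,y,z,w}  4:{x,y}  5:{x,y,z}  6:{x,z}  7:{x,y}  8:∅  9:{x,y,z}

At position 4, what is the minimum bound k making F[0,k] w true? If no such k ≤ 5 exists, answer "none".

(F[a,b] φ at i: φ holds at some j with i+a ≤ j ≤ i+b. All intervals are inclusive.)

Scan j = 4,5,… for w:
  j=4: fails
  j=5: fails
  j=6: fails
  j=7: fails
  j=8: fails
  j=9: fails
No j in [4,9] satisfies it → none.

none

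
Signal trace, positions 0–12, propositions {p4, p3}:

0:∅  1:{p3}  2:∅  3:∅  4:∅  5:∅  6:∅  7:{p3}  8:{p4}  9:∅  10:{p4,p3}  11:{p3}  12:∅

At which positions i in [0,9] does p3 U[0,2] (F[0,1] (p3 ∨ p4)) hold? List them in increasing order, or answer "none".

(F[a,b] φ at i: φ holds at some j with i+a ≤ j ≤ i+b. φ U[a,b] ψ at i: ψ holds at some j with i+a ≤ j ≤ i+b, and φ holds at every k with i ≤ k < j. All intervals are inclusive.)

Evaluate at each i in [0,9]:
  i=0: ✓ (rhs at j=0)
  i=1: ✓ (rhs at j=1)
  i=2: ✗ (no rhs in [2,4])
  i=3: ✗ (no rhs in [3,5])
  i=4: ✗ (lhs fails at k=4 before rhs at j=6)
  i=5: ✗ (lhs fails at k=5 before rhs at j=6)
  i=6: ✓ (rhs at j=6)
  i=7: ✓ (rhs at j=7)
  i=8: ✓ (rhs at j=8)
  i=9: ✓ (rhs at j=9)

0, 1, 6, 7, 8, 9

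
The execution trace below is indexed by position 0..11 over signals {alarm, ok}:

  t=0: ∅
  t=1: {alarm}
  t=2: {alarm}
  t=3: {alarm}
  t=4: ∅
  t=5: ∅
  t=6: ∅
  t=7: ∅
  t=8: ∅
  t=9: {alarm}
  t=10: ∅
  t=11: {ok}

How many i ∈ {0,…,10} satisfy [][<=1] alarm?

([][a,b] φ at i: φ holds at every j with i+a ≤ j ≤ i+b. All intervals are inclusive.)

Evaluate at each i in [0,10]:
  i=0: ✗ (fails at j=0)
  i=1: ✓ (all of [1,2])
  i=2: ✓ (all of [2,3])
  i=3: ✗ (fails at j=4)
  i=4: ✗ (fails at j=4)
  i=5: ✗ (fails at j=5)
  i=6: ✗ (fails at j=6)
  i=7: ✗ (fails at j=7)
  i=8: ✗ (fails at j=8)
  i=9: ✗ (fails at j=10)
  i=10: ✗ (fails at j=10)
Positions where it holds: {1, 2} → 2.

2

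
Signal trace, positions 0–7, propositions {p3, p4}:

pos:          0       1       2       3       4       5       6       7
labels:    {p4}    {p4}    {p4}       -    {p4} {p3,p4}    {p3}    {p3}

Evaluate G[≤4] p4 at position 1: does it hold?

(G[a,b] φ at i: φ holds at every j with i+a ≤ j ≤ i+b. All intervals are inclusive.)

Check p4 at every j in [1,5]:
  j=1: true
  j=2: true
  j=3: false
  j=4: true
  j=5: true
Fails at j=3 → formula fails.

False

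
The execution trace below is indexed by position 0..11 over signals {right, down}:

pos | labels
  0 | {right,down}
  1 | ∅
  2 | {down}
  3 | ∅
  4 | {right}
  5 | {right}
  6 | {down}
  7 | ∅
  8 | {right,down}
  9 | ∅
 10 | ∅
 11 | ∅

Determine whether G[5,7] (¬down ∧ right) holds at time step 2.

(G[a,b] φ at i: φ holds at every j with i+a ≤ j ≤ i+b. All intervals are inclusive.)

Check (¬down ∧ right) at every j in [7,9]:
  j=7: false
  j=8: false
  j=9: false
Fails at j=7 → formula fails.

False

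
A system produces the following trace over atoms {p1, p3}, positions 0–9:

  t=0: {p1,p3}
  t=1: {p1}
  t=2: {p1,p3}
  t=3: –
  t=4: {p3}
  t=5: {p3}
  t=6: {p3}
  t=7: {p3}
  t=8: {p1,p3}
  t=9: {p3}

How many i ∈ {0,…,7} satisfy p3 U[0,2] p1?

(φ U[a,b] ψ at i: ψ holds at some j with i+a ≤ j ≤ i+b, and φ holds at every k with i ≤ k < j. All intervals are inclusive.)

Evaluate at each i in [0,7]:
  i=0: ✓ (rhs at j=0)
  i=1: ✓ (rhs at j=1)
  i=2: ✓ (rhs at j=2)
  i=3: ✗ (no rhs in [3,5])
  i=4: ✗ (no rhs in [4,6])
  i=5: ✗ (no rhs in [5,7])
  i=6: ✓ (rhs at j=8; lhs holds on [6,7])
  i=7: ✓ (rhs at j=8; lhs holds on [7,7])
Positions where it holds: {0, 1, 2, 6, 7} → 5.

5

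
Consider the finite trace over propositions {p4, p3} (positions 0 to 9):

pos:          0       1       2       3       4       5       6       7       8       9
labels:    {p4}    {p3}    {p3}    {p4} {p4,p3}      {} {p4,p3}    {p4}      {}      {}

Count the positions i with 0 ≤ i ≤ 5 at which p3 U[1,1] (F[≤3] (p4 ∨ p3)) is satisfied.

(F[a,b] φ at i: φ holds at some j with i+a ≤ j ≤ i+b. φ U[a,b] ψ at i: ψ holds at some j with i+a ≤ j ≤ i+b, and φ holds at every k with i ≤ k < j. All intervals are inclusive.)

Evaluate at each i in [0,5]:
  i=0: ✗ (lhs fails at k=0 before rhs at j=1)
  i=1: ✓ (rhs at j=2; lhs holds on [1,1])
  i=2: ✓ (rhs at j=3; lhs holds on [2,2])
  i=3: ✗ (lhs fails at k=3 before rhs at j=4)
  i=4: ✓ (rhs at j=5; lhs holds on [4,4])
  i=5: ✗ (lhs fails at k=5 before rhs at j=6)
Positions where it holds: {1, 2, 4} → 3.

3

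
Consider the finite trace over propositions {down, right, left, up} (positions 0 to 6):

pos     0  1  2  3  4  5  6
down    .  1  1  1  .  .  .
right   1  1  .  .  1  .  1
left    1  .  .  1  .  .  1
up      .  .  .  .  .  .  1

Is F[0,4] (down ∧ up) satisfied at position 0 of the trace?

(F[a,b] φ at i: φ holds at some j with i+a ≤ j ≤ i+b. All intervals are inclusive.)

Check (down ∧ up) at each j in [0,4]:
  j=0: false
  j=1: false
  j=2: false
  j=3: false
  j=4: false
No position in the window satisfies it → formula fails.

No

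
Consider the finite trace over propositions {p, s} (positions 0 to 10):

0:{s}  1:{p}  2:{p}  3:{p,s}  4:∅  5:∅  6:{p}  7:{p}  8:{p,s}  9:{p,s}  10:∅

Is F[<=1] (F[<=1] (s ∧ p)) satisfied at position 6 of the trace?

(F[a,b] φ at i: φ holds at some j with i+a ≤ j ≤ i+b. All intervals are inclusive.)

Check F[<=1] (s ∧ p) at each j in [6,7]:
  j=6: fails (none in [6,7])
  j=7: holds (witness at 8)
Found at j=7 → formula holds.

Holds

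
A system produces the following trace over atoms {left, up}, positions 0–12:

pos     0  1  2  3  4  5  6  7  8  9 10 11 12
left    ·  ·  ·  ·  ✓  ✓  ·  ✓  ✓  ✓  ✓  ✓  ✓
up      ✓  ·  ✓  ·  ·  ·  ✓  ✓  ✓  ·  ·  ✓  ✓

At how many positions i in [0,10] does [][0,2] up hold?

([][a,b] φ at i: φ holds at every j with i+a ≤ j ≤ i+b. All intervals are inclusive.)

Evaluate at each i in [0,10]:
  i=0: ✗ (fails at j=1)
  i=1: ✗ (fails at j=1)
  i=2: ✗ (fails at j=3)
  i=3: ✗ (fails at j=3)
  i=4: ✗ (fails at j=4)
  i=5: ✗ (fails at j=5)
  i=6: ✓ (all of [6,8])
  i=7: ✗ (fails at j=9)
  i=8: ✗ (fails at j=9)
  i=9: ✗ (fails at j=9)
  i=10: ✗ (fails at j=10)
Positions where it holds: {6} → 1.

1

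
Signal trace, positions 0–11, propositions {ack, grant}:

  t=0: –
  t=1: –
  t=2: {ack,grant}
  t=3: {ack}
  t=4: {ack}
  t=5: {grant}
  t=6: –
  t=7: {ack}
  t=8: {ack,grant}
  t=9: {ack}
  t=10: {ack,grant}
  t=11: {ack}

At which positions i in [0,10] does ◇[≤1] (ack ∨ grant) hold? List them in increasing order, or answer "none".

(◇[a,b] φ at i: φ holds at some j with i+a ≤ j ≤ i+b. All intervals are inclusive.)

1, 2, 3, 4, 5, 6, 7, 8, 9, 10

Evaluate at each i in [0,10]:
  i=0: ✗ (none in [0,1])
  i=1: ✓ (witness j=2)
  i=2: ✓ (witness j=2)
  i=3: ✓ (witness j=3)
  i=4: ✓ (witness j=4)
  i=5: ✓ (witness j=5)
  i=6: ✓ (witness j=7)
  i=7: ✓ (witness j=7)
  i=8: ✓ (witness j=8)
  i=9: ✓ (witness j=9)
  i=10: ✓ (witness j=10)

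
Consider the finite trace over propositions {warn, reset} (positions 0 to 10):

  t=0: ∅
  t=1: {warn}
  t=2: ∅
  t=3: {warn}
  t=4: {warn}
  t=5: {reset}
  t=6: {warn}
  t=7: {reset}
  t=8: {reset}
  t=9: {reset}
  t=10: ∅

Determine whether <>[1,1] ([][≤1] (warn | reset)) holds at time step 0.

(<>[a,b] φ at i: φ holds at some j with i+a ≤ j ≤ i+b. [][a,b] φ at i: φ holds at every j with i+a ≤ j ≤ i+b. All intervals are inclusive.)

Check [][≤1] (warn | reset) at each j in [1,1]:
  j=1: fails at 2
No position in the window satisfies it → formula fails.

No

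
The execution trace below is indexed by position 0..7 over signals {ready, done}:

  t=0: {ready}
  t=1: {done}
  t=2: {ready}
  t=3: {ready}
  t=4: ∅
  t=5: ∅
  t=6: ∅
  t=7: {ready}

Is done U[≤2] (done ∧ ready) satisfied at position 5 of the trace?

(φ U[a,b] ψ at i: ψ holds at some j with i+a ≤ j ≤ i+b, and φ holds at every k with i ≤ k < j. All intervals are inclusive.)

Need some j in [5,7] with (done ∧ ready), and done at every k in [5,j-1].
  j=5: (done ∧ ready) false.
  j=6: (done ∧ ready) false.
  j=7: (done ∧ ready) false.
No j in the window works → until fails.

False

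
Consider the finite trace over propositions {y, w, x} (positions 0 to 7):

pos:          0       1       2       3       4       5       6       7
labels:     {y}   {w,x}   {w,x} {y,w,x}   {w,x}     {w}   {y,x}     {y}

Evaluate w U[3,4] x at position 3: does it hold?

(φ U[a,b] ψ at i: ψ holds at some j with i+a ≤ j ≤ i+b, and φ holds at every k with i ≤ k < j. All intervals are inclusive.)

Need some j in [6,7] with x, and w at every k in [3,j-1].
  j=6: x holds; w holds at every k in [3,5] → satisfied.

True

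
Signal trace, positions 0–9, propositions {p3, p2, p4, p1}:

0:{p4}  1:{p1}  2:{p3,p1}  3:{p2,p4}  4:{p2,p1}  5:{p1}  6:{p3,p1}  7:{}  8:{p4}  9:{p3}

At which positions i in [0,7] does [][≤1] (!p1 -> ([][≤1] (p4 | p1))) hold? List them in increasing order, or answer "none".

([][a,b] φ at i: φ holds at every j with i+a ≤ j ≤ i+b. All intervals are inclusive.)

Evaluate at each i in [0,7]:
  i=0: ✓ (all of [0,1])
  i=1: ✓ (all of [1,2])
  i=2: ✓ (all of [2,3])
  i=3: ✓ (all of [3,4])
  i=4: ✓ (all of [4,5])
  i=5: ✓ (all of [5,6])
  i=6: ✗ (fails at j=7)
  i=7: ✗ (fails at j=7)

0, 1, 2, 3, 4, 5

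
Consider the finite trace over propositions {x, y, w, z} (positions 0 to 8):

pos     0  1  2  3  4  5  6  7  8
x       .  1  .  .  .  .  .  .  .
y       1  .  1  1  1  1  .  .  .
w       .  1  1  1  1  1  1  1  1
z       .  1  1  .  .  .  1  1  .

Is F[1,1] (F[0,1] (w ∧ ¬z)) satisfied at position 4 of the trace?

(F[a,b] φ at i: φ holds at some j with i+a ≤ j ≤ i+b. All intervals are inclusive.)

Holds

Check F[0,1] (w ∧ ¬z) at each j in [5,5]:
  j=5: holds (witness at 5)
Found at j=5 → formula holds.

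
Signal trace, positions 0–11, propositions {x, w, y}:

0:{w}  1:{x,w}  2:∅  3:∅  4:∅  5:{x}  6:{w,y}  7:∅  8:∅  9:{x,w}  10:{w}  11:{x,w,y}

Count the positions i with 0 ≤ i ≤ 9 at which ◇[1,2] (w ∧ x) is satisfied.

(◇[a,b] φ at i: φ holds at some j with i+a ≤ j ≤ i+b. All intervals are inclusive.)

Evaluate at each i in [0,9]:
  i=0: ✓ (witness j=1)
  i=1: ✗ (none in [2,3])
  i=2: ✗ (none in [3,4])
  i=3: ✗ (none in [4,5])
  i=4: ✗ (none in [5,6])
  i=5: ✗ (none in [6,7])
  i=6: ✗ (none in [7,8])
  i=7: ✓ (witness j=9)
  i=8: ✓ (witness j=9)
  i=9: ✓ (witness j=11)
Positions where it holds: {0, 7, 8, 9} → 4.

4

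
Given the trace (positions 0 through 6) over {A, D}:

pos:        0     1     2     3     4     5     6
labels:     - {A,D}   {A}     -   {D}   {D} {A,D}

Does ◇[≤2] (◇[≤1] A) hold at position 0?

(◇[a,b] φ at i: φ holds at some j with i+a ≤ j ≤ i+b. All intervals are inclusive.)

Check ◇[≤1] A at each j in [0,2]:
  j=0: holds (witness at 1)
  j=1: holds (witness at 1)
  j=2: holds (witness at 2)
Found at j=0 → formula holds.

Yes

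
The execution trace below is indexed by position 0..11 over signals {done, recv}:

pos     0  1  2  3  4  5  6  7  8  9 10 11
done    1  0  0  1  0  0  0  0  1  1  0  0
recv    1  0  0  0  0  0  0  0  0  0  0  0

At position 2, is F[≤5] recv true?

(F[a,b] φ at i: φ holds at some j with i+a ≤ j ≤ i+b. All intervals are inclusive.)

No

Check recv at each j in [2,7]:
  j=2: false
  j=3: false
  j=4: false
  j=5: false
  j=6: false
  j=7: false
No position in the window satisfies it → formula fails.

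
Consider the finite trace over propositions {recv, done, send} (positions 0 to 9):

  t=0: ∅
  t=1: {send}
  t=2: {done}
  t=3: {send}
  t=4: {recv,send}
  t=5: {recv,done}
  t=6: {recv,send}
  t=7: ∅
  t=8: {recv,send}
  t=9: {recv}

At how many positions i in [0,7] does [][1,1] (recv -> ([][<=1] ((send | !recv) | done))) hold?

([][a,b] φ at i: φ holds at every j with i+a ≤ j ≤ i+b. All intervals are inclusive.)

Evaluate at each i in [0,7]:
  i=0: ✓ (all of [1,1])
  i=1: ✓ (all of [2,2])
  i=2: ✓ (all of [3,3])
  i=3: ✓ (all of [4,4])
  i=4: ✓ (all of [5,5])
  i=5: ✓ (all of [6,6])
  i=6: ✓ (all of [7,7])
  i=7: ✗ (fails at j=8)
Positions where it holds: {0, 1, 2, 3, 4, 5, 6} → 7.

7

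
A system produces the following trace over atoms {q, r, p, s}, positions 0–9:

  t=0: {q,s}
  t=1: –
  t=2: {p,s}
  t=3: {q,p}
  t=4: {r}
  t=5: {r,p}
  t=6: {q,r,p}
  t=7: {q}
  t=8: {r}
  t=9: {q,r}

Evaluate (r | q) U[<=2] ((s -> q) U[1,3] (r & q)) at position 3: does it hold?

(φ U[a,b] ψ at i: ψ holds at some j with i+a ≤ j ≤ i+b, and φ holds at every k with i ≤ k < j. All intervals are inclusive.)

Holds

Need some j in [3,5] with ((s -> q) U[1,3] (r & q)), and (r | q) at every k in [3,j-1].
  j=3: ((s -> q) U[1,3] (r & q)) holds; no prefix to check → satisfied.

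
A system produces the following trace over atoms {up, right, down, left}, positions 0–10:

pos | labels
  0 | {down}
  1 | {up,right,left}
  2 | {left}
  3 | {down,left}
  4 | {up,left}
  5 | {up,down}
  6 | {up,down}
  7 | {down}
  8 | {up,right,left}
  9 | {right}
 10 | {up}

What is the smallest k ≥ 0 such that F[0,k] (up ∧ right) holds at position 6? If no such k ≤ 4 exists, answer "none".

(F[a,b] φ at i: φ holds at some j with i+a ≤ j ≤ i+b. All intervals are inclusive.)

2

Scan j = 6,7,… for (up ∧ right):
  j=6: fails
  j=7: fails
  j=8: holds
First hit at j=8, so smallest k = 8-6 = 2.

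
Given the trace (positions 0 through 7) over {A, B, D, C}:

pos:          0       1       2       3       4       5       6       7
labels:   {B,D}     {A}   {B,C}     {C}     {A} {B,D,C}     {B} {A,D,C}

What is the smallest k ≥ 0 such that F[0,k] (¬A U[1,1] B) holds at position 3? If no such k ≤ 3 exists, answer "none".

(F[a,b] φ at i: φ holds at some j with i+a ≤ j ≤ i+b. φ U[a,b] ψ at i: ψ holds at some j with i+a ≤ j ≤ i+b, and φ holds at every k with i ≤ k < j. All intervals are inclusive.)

Scan j = 3,4,… for (¬A U[1,1] B):
  j=3: fails
  j=4: fails
  j=5: holds
First hit at j=5, so smallest k = 5-3 = 2.

2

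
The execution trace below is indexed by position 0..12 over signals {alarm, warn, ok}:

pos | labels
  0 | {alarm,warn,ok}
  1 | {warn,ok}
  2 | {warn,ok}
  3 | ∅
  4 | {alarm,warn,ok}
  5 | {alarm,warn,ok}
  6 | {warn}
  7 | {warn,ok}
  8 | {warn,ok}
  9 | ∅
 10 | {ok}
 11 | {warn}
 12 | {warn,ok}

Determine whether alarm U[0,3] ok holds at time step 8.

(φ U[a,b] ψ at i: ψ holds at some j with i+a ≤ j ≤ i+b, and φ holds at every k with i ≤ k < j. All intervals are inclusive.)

Holds

Need some j in [8,11] with ok, and alarm at every k in [8,j-1].
  j=8: ok holds; no prefix to check → satisfied.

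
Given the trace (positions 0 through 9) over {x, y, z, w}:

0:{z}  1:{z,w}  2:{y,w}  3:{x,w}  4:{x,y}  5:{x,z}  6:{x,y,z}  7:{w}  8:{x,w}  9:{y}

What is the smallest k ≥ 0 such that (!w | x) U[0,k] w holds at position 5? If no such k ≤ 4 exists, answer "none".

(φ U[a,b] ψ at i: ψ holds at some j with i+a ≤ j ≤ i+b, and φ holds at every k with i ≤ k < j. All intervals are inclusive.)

Need earliest j ≥ 5 with w, and (!w | x) at every k in [5,j-1].
  j=5: rhs fails.
  j=6: rhs fails.
  j=7: rhs holds; lhs holds on [5,6]. k = 2.

2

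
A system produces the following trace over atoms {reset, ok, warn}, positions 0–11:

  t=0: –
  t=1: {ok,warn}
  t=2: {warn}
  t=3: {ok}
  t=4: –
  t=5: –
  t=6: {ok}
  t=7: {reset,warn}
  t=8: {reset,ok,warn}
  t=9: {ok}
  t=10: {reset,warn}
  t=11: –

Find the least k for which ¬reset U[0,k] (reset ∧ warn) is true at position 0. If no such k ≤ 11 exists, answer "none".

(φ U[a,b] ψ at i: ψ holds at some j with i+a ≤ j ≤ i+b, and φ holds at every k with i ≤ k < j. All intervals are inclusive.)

Need earliest j ≥ 0 with (reset ∧ warn), and ¬reset at every k in [0,j-1].
  j=0: rhs fails.
  j=1: rhs fails.
  j=2: rhs fails.
  j=3: rhs fails.
  j=4: rhs fails.
  j=5: rhs fails.
  j=6: rhs fails.
  j=7: rhs holds; lhs holds on [0,6]. k = 7.

7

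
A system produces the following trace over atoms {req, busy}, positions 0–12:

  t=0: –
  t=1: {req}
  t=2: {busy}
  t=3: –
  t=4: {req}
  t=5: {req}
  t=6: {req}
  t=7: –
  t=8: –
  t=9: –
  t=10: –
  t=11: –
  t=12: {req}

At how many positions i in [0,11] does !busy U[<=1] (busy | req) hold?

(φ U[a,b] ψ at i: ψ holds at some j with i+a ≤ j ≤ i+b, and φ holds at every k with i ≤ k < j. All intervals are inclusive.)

8

Evaluate at each i in [0,11]:
  i=0: ✓ (rhs at j=1; lhs holds on [0,0])
  i=1: ✓ (rhs at j=1)
  i=2: ✓ (rhs at j=2)
  i=3: ✓ (rhs at j=4; lhs holds on [3,3])
  i=4: ✓ (rhs at j=4)
  i=5: ✓ (rhs at j=5)
  i=6: ✓ (rhs at j=6)
  i=7: ✗ (no rhs in [7,8])
  i=8: ✗ (no rhs in [8,9])
  i=9: ✗ (no rhs in [9,10])
  i=10: ✗ (no rhs in [10,11])
  i=11: ✓ (rhs at j=12; lhs holds on [11,11])
Positions where it holds: {0, 1, 2, 3, 4, 5, 6, 11} → 8.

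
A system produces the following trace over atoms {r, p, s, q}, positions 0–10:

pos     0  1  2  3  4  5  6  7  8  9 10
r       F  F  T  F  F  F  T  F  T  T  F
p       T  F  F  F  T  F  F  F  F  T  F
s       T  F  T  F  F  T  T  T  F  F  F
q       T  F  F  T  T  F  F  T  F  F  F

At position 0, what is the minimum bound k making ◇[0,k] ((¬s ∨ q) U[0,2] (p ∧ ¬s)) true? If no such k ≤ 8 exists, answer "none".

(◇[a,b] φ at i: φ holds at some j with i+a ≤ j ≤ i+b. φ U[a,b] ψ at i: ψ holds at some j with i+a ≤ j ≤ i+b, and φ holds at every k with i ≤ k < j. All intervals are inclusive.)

Scan j = 0,1,… for ((¬s ∨ q) U[0,2] (p ∧ ¬s)):
  j=0: fails
  j=1: fails
  j=2: fails
  j=3: holds
First hit at j=3, so smallest k = 3-0 = 3.

3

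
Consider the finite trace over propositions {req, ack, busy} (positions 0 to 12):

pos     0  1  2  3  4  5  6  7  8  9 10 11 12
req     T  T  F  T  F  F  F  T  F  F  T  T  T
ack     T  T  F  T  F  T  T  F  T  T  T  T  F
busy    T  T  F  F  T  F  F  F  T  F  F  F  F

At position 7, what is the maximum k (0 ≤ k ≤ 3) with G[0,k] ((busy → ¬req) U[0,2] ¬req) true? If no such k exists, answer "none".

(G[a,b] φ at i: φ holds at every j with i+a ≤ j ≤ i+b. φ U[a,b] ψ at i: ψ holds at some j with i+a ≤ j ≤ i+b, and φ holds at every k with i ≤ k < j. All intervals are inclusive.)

2

((busy → ¬req) U[0,2] ¬req) must hold from j=7 onward; find where it first fails.
  j=7: holds
  j=8: holds
  j=9: holds
  j=10: fails
Holds on [7,9], so largest k = 2.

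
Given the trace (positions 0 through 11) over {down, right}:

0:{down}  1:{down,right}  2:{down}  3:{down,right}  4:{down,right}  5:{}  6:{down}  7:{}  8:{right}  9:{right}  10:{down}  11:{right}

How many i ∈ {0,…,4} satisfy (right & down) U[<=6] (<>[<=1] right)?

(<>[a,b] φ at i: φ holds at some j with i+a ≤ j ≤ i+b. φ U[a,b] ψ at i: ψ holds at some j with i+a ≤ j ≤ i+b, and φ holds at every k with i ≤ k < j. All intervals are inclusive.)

5

Evaluate at each i in [0,4]:
  i=0: ✓ (rhs at j=0)
  i=1: ✓ (rhs at j=1)
  i=2: ✓ (rhs at j=2)
  i=3: ✓ (rhs at j=3)
  i=4: ✓ (rhs at j=4)
Positions where it holds: {0, 1, 2, 3, 4} → 5.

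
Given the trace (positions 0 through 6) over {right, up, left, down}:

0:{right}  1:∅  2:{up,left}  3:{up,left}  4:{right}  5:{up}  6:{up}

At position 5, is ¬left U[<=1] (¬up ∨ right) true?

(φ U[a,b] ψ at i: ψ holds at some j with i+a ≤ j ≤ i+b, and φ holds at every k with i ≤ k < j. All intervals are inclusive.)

Does not hold

Need some j in [5,6] with (¬up ∨ right), and ¬left at every k in [5,j-1].
  j=5: (¬up ∨ right) false.
  j=6: (¬up ∨ right) false.
No j in the window works → until fails.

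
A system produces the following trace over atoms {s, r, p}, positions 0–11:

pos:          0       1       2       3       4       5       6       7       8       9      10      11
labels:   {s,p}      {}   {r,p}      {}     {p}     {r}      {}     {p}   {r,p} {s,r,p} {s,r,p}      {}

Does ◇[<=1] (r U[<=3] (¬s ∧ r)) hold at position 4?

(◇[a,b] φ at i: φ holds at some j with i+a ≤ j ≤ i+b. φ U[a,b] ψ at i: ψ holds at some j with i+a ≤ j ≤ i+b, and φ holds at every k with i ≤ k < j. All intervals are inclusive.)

Check (r U[<=3] (¬s ∧ r)) at each j in [4,5]:
  j=4: fails
  j=5: holds
Found at j=5 → formula holds.

Yes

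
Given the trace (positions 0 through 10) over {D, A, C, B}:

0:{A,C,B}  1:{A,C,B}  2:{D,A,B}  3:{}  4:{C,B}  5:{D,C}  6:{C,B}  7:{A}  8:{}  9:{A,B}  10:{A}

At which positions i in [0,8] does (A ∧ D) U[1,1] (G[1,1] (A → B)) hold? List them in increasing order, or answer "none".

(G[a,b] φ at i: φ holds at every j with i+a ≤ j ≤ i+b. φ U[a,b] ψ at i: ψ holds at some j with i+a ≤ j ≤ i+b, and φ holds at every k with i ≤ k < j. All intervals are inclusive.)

2

Evaluate at each i in [0,8]:
  i=0: ✗ (lhs fails at k=0 before rhs at j=1)
  i=1: ✗ (lhs fails at k=1 before rhs at j=2)
  i=2: ✓ (rhs at j=3; lhs holds on [2,2])
  i=3: ✗ (lhs fails at k=3 before rhs at j=4)
  i=4: ✗ (lhs fails at k=4 before rhs at j=5)
  i=5: ✗ (no rhs in [6,6])
  i=6: ✗ (lhs fails at k=6 before rhs at j=7)
  i=7: ✗ (lhs fails at k=7 before rhs at j=8)
  i=8: ✗ (no rhs in [9,9])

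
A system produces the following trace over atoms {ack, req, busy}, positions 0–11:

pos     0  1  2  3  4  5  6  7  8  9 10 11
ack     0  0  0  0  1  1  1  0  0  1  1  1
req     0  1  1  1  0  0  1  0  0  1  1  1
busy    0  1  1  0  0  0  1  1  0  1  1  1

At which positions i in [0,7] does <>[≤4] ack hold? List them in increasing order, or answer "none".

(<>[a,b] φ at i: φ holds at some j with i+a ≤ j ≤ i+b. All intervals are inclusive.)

Evaluate at each i in [0,7]:
  i=0: ✓ (witness j=4)
  i=1: ✓ (witness j=4)
  i=2: ✓ (witness j=4)
  i=3: ✓ (witness j=4)
  i=4: ✓ (witness j=4)
  i=5: ✓ (witness j=5)
  i=6: ✓ (witness j=6)
  i=7: ✓ (witness j=9)

0, 1, 2, 3, 4, 5, 6, 7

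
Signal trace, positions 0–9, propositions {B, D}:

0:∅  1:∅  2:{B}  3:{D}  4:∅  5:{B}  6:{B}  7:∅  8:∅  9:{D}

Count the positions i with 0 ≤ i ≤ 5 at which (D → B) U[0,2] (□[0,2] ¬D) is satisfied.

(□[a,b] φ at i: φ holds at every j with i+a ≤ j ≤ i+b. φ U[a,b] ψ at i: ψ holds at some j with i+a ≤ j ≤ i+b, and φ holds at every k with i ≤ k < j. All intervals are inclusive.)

3

Evaluate at each i in [0,5]:
  i=0: ✓ (rhs at j=0)
  i=1: ✗ (no rhs in [1,3])
  i=2: ✗ (lhs fails at k=3 before rhs at j=4)
  i=3: ✗ (lhs fails at k=3 before rhs at j=4)
  i=4: ✓ (rhs at j=4)
  i=5: ✓ (rhs at j=5)
Positions where it holds: {0, 4, 5} → 3.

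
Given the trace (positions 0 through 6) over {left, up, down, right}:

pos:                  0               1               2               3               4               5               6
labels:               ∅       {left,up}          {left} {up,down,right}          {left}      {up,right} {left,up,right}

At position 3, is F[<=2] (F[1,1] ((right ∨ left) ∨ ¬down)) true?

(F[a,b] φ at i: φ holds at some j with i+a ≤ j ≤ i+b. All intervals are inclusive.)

Check F[1,1] ((right ∨ left) ∨ ¬down) at each j in [3,5]:
  j=3: holds (witness at 4)
  j=4: holds (witness at 5)
  j=5: holds (witness at 6)
Found at j=3 → formula holds.

True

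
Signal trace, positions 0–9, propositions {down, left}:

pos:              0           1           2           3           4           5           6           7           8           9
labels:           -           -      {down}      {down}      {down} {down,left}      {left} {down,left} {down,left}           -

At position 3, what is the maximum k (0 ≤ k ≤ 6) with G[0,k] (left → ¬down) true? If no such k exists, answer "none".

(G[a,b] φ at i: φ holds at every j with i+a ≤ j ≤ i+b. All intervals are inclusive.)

(left → ¬down) must hold from j=3 onward; find where it first fails.
  j=3: holds
  j=4: holds
  j=5: fails
Holds on [3,4], so largest k = 1.

1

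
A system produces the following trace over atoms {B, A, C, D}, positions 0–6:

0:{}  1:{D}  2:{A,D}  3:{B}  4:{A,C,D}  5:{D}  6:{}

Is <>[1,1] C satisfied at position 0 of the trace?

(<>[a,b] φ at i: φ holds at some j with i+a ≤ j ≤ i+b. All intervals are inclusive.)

False

Check C at each j in [1,1]:
  j=1: false
No position in the window satisfies it → formula fails.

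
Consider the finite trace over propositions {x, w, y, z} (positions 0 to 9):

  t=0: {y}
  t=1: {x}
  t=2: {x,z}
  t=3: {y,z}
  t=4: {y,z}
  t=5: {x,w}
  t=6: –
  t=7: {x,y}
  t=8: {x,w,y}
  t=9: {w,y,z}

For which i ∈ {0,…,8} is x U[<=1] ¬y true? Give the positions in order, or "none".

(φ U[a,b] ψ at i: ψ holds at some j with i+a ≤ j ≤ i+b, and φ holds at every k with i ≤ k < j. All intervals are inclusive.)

Evaluate at each i in [0,8]:
  i=0: ✗ (lhs fails at k=0 before rhs at j=1)
  i=1: ✓ (rhs at j=1)
  i=2: ✓ (rhs at j=2)
  i=3: ✗ (no rhs in [3,4])
  i=4: ✗ (lhs fails at k=4 before rhs at j=5)
  i=5: ✓ (rhs at j=5)
  i=6: ✓ (rhs at j=6)
  i=7: ✗ (no rhs in [7,8])
  i=8: ✗ (no rhs in [8,9])

1, 2, 5, 6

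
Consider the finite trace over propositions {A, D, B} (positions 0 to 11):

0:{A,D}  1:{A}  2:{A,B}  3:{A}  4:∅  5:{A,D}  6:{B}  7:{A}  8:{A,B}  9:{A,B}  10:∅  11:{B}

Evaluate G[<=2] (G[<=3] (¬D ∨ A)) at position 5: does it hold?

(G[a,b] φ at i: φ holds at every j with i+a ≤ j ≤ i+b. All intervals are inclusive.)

Yes

Check G[<=3] (¬D ∨ A) at every j in [5,7]:
  j=5: holds on [5,8]
  j=6: holds on [6,9]
  j=7: holds on [7,10]
All positions satisfy it → formula holds.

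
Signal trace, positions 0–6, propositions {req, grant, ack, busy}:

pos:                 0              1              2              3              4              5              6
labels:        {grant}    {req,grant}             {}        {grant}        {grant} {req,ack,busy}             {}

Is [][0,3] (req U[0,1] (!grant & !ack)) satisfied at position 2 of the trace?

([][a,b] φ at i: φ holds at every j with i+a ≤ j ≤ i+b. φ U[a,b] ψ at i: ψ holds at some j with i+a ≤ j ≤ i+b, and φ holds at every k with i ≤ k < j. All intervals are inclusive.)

Does not hold

Check (req U[0,1] (!grant & !ack)) at every j in [2,5]:
  j=2: holds
  j=3: fails
  j=4: fails
  j=5: holds
Fails at j=3 → formula fails.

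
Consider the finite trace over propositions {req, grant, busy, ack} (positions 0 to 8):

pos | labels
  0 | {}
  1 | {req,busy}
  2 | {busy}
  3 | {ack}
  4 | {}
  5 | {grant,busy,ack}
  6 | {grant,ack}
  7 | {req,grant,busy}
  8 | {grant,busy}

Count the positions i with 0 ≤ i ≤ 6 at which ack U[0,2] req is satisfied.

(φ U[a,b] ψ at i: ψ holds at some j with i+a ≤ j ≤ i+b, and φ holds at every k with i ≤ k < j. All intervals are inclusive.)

3

Evaluate at each i in [0,6]:
  i=0: ✗ (lhs fails at k=0 before rhs at j=1)
  i=1: ✓ (rhs at j=1)
  i=2: ✗ (no rhs in [2,4])
  i=3: ✗ (no rhs in [3,5])
  i=4: ✗ (no rhs in [4,6])
  i=5: ✓ (rhs at j=7; lhs holds on [5,6])
  i=6: ✓ (rhs at j=7; lhs holds on [6,6])
Positions where it holds: {1, 5, 6} → 3.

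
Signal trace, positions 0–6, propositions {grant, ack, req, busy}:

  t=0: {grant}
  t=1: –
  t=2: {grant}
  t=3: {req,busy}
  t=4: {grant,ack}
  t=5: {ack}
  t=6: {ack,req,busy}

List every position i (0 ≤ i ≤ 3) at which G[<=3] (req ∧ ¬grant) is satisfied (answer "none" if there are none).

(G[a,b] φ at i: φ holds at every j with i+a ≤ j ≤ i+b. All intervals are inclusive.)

none

Evaluate at each i in [0,3]:
  i=0: ✗ (fails at j=0)
  i=1: ✗ (fails at j=1)
  i=2: ✗ (fails at j=2)
  i=3: ✗ (fails at j=4)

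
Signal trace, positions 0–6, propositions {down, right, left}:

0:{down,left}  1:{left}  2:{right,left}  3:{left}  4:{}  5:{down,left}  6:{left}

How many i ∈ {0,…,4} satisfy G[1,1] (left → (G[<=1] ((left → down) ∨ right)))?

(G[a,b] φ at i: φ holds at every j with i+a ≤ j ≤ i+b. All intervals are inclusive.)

Evaluate at each i in [0,4]:
  i=0: ✗ (fails at j=1)
  i=1: ✗ (fails at j=2)
  i=2: ✗ (fails at j=3)
  i=3: ✓ (all of [4,4])
  i=4: ✗ (fails at j=5)
Positions where it holds: {3} → 1.

1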